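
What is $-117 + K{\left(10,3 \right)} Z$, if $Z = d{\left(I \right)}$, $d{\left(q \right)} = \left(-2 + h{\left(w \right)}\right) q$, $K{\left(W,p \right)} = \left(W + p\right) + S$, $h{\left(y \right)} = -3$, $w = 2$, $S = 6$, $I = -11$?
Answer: $928$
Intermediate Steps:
$K{\left(W,p \right)} = 6 + W + p$ ($K{\left(W,p \right)} = \left(W + p\right) + 6 = 6 + W + p$)
$d{\left(q \right)} = - 5 q$ ($d{\left(q \right)} = \left(-2 - 3\right) q = - 5 q$)
$Z = 55$ ($Z = \left(-5\right) \left(-11\right) = 55$)
$-117 + K{\left(10,3 \right)} Z = -117 + \left(6 + 10 + 3\right) 55 = -117 + 19 \cdot 55 = -117 + 1045 = 928$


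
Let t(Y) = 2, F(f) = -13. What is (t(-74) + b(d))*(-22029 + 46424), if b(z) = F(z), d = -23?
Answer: -268345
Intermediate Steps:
b(z) = -13
(t(-74) + b(d))*(-22029 + 46424) = (2 - 13)*(-22029 + 46424) = -11*24395 = -268345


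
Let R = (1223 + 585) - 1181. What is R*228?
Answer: 142956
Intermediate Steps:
R = 627 (R = 1808 - 1181 = 627)
R*228 = 627*228 = 142956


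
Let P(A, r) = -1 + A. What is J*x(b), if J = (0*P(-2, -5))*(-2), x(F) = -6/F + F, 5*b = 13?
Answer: 0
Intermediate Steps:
b = 13/5 (b = (1/5)*13 = 13/5 ≈ 2.6000)
x(F) = F - 6/F
J = 0 (J = (0*(-1 - 2))*(-2) = (0*(-3))*(-2) = 0*(-2) = 0)
J*x(b) = 0*(13/5 - 6/13/5) = 0*(13/5 - 6*5/13) = 0*(13/5 - 30/13) = 0*(19/65) = 0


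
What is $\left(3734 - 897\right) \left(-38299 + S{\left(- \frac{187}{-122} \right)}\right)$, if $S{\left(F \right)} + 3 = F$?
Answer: $- \frac{13256327909}{122} \approx -1.0866 \cdot 10^{8}$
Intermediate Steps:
$S{\left(F \right)} = -3 + F$
$\left(3734 - 897\right) \left(-38299 + S{\left(- \frac{187}{-122} \right)}\right) = \left(3734 - 897\right) \left(-38299 - \left(3 + \frac{187}{-122}\right)\right) = 2837 \left(-38299 - \frac{179}{122}\right) = 2837 \left(- \frac{4672657}{122}\right) = - \frac{13256327909}{122}$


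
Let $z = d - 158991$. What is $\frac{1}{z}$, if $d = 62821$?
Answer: $- \frac{1}{96170} \approx -1.0398 \cdot 10^{-5}$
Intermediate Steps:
$z = -96170$ ($z = 62821 - 158991 = -96170$)
$\frac{1}{z} = \frac{1}{-96170} = - \frac{1}{96170}$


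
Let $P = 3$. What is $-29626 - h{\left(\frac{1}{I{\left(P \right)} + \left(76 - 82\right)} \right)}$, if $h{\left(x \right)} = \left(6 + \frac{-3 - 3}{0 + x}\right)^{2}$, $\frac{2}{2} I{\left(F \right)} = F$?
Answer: $-30202$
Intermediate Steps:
$I{\left(F \right)} = F$
$h{\left(x \right)} = \left(6 - \frac{6}{x}\right)^{2}$
$-29626 - h{\left(\frac{1}{I{\left(P \right)} + \left(76 - 82\right)} \right)} = -29626 - \frac{36 \left(-1 + \frac{1}{3 + \left(76 - 82\right)}\right)^{2}}{\frac{1}{\left(3 + \left(76 - 82\right)\right)^{2}}} = -29626 - \frac{36 \left(-1 + \frac{1}{3 - 6}\right)^{2}}{\frac{1}{\left(3 - 6\right)^{2}}} = -29626 - \frac{36 \left(-1 + \frac{1}{-3}\right)^{2}}{\frac{1}{9}} = -29626 - \frac{36 \left(-1 - \frac{1}{3}\right)^{2}}{\frac{1}{9}} = -29626 - 36 \cdot 9 \left(- \frac{4}{3}\right)^{2} = -29626 - 36 \cdot 9 \cdot \frac{16}{9} = -29626 - 576 = -30202$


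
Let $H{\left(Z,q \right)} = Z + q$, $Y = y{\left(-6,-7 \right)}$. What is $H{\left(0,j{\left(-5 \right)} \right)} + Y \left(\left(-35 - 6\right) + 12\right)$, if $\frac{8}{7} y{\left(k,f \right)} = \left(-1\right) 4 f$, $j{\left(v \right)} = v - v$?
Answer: $- \frac{1421}{2} \approx -710.5$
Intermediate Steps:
$j{\left(v \right)} = 0$
$y{\left(k,f \right)} = - \frac{7 f}{2}$ ($y{\left(k,f \right)} = \frac{7 \left(-1\right) 4 f}{8} = \frac{7 \left(- 4 f\right)}{8} = - \frac{7 f}{2}$)
$Y = \frac{49}{2}$ ($Y = \left(- \frac{7}{2}\right) \left(-7\right) = \frac{49}{2} \approx 24.5$)
$H{\left(0,j{\left(-5 \right)} \right)} + Y \left(\left(-35 - 6\right) + 12\right) = \left(0 + 0\right) + \frac{49 \left(\left(-35 - 6\right) + 12\right)}{2} = 0 + \frac{49 \left(-41 + 12\right)}{2} = 0 + \frac{49}{2} \left(-29\right) = 0 - \frac{1421}{2} = - \frac{1421}{2}$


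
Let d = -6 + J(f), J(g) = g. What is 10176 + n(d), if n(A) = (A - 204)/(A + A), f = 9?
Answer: 20285/2 ≈ 10143.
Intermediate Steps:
d = 3 (d = -6 + 9 = 3)
n(A) = (-204 + A)/(2*A) (n(A) = (-204 + A)/((2*A)) = (-204 + A)*(1/(2*A)) = (-204 + A)/(2*A))
10176 + n(d) = 10176 + (½)*(-204 + 3)/3 = 10176 + (½)*(⅓)*(-201) = 10176 - 67/2 = 20285/2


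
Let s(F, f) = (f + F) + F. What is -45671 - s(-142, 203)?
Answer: -45590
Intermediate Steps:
s(F, f) = f + 2*F (s(F, f) = (F + f) + F = f + 2*F)
-45671 - s(-142, 203) = -45671 - (203 + 2*(-142)) = -45671 - (203 - 284) = -45671 - 1*(-81) = -45671 + 81 = -45590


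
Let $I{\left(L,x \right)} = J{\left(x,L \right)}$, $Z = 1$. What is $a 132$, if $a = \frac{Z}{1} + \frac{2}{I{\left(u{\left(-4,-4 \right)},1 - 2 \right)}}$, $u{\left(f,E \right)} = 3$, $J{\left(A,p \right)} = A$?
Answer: $-132$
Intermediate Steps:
$I{\left(L,x \right)} = x$
$a = -1$ ($a = 1 \cdot 1^{-1} + \frac{2}{1 - 2} = 1 \cdot 1 + \frac{2}{1 - 2} = 1 + \frac{2}{-1} = 1 + 2 \left(-1\right) = 1 - 2 = -1$)
$a 132 = \left(-1\right) 132 = -132$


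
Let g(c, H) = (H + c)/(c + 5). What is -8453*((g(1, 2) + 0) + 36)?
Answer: -617069/2 ≈ -3.0853e+5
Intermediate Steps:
g(c, H) = (H + c)/(5 + c)
-8453*((g(1, 2) + 0) + 36) = -8453*(((2 + 1)/(5 + 1) + 0) + 36) = -8453*((3/6 + 0) + 36) = -8453*(((1/6)*3 + 0) + 36) = -8453*((1/2 + 0) + 36) = -8453*(1/2 + 36) = -8453*73/2 = -617069/2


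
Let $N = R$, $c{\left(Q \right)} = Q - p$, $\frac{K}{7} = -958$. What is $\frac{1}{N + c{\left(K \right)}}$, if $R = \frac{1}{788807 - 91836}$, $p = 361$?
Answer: $- \frac{696971}{4925494056} \approx -0.0001415$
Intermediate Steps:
$R = \frac{1}{696971} \approx 1.4348 \cdot 10^{-6}$
$K = -6706$ ($K = 7 \left(-958\right) = -6706$)
$c{\left(Q \right)} = -361 + Q$ ($c{\left(Q \right)} = Q - 361 = -361 + Q$)
$N = \frac{1}{696971} \approx 1.4348 \cdot 10^{-6}$
$\frac{1}{N + c{\left(K \right)}} = \frac{1}{\frac{1}{696971} - 7067} = \frac{1}{- \frac{4925494056}{696971}} = - \frac{696971}{4925494056}$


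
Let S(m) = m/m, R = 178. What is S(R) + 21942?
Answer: 21943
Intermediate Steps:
S(m) = 1
S(R) + 21942 = 1 + 21942 = 21943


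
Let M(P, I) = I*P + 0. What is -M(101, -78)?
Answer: 7878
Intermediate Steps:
M(P, I) = I*P
-M(101, -78) = -(-78)*101 = -1*(-7878) = 7878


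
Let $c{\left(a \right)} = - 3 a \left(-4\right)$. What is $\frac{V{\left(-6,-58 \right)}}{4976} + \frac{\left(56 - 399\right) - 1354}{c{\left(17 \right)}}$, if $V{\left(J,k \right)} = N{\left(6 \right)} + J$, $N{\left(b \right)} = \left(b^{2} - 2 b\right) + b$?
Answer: $- \frac{527461}{63444} \approx -8.3138$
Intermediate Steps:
$N{\left(b \right)} = b^{2} - b$
$V{\left(J,k \right)} = 30 + J$ ($V{\left(J,k \right)} = 6 \left(-1 + 6\right) + J = 6 \cdot 5 + J = 30 + J$)
$c{\left(a \right)} = 12 a$
$\frac{V{\left(-6,-58 \right)}}{4976} + \frac{\left(56 - 399\right) - 1354}{c{\left(17 \right)}} = \frac{30 - 6}{4976} + \frac{\left(56 - 399\right) - 1354}{12 \cdot 17} = 24 \cdot \frac{1}{4976} + \frac{-343 - 1354}{204} = \frac{3}{622} - \frac{1697}{204} = - \frac{527461}{63444}$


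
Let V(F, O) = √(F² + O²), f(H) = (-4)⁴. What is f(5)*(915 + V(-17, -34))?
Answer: 234240 + 4352*√5 ≈ 2.4397e+5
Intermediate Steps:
f(H) = 256
f(5)*(915 + V(-17, -34)) = 256*(915 + √((-17)² + (-34)²)) = 256*(915 + √(289 + 1156)) = 256*(915 + √1445) = 256*(915 + 17*√5) = 234240 + 4352*√5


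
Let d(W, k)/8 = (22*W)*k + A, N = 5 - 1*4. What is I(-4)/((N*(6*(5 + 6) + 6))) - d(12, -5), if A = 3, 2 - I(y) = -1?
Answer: 252865/24 ≈ 10536.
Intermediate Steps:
N = 1 (N = 5 - 4 = 1)
I(y) = 3 (I(y) = 2 - 1*(-1) = 2 + 1 = 3)
d(W, k) = 24 + 176*W*k (d(W, k) = 8*((22*W)*k + 3) = 8*(22*W*k + 3) = 8*(3 + 22*W*k) = 24 + 176*W*k)
I(-4)/((N*(6*(5 + 6) + 6))) - d(12, -5) = 3/((1*(6*(5 + 6) + 6))) - (24 + 176*12*(-5)) = 3/((1*(6*11 + 6))) - (24 - 10560) = 3/((1*(66 + 6))) - 1*(-10536) = 3/((1*72)) + 10536 = 3/72 + 10536 = 3*(1/72) + 10536 = 1/24 + 10536 = 252865/24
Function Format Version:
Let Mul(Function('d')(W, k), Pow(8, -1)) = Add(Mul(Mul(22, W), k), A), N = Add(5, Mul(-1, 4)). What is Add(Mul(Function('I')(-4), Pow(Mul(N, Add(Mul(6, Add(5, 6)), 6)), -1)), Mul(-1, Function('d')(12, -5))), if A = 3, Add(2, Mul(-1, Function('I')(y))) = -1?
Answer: Rational(252865, 24) ≈ 10536.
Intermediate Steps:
N = 1 (N = Add(5, -4) = 1)
Function('I')(y) = 3 (Function('I')(y) = Add(2, Mul(-1, -1)) = Add(2, 1) = 3)
Function('d')(W, k) = Add(24, Mul(176, W, k)) (Function('d')(W, k) = Mul(8, Add(Mul(Mul(22, W), k), 3)) = Mul(8, Add(Mul(22, W, k), 3)) = Mul(8, Add(3, Mul(22, W, k))) = Add(24, Mul(176, W, k)))
Add(Mul(Function('I')(-4), Pow(Mul(N, Add(Mul(6, Add(5, 6)), 6)), -1)), Mul(-1, Function('d')(12, -5))) = Add(Mul(3, Pow(Mul(1, Add(Mul(6, Add(5, 6)), 6)), -1)), Mul(-1, Add(24, Mul(176, 12, -5)))) = Add(Mul(3, Pow(Mul(1, Add(Mul(6, 11), 6)), -1)), Mul(-1, Add(24, -10560))) = Add(Mul(3, Pow(Mul(1, Add(66, 6)), -1)), Mul(-1, -10536)) = Add(Mul(3, Pow(Mul(1, 72), -1)), 10536) = Add(Mul(3, Pow(72, -1)), 10536) = Add(Mul(3, Rational(1, 72)), 10536) = Add(Rational(1, 24), 10536) = Rational(252865, 24)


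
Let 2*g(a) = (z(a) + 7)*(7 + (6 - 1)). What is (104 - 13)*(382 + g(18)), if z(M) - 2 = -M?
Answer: 29848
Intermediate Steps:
z(M) = 2 - M
g(a) = 54 - 6*a (g(a) = (((2 - a) + 7)*(7 + (6 - 1)))/2 = ((9 - a)*(7 + 5))/2 = ((9 - a)*12)/2 = (108 - 12*a)/2 = 54 - 6*a)
(104 - 13)*(382 + g(18)) = (104 - 13)*(382 + (54 - 6*18)) = 91*(382 + (54 - 108)) = 91*(382 - 54) = 91*328 = 29848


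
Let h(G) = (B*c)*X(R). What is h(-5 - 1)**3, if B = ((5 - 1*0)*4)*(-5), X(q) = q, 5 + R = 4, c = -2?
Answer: -8000000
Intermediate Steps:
R = -1 (R = -5 + 4 = -1)
B = -100 (B = ((5 + 0)*4)*(-5) = (5*4)*(-5) = 20*(-5) = -100)
h(G) = -200 (h(G) = -100*(-2)*(-1) = 200*(-1) = -200)
h(-5 - 1)**3 = (-200)**3 = -8000000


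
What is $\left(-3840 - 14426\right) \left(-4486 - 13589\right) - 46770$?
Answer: $330111180$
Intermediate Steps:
$\left(-3840 - 14426\right) \left(-4486 - 13589\right) - 46770 = \left(-18266\right) \left(-18075\right) - 46770 = 330157950 - 46770 = 330111180$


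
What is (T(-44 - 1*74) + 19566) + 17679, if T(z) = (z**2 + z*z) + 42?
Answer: 65135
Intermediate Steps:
T(z) = 42 + 2*z**2 (T(z) = (z**2 + z**2) + 42 = 2*z**2 + 42 = 42 + 2*z**2)
(T(-44 - 1*74) + 19566) + 17679 = ((42 + 2*(-44 - 1*74)**2) + 19566) + 17679 = ((42 + 2*(-44 - 74)**2) + 19566) + 17679 = ((42 + 2*(-118)**2) + 19566) + 17679 = ((42 + 2*13924) + 19566) + 17679 = ((42 + 27848) + 19566) + 17679 = (27890 + 19566) + 17679 = 47456 + 17679 = 65135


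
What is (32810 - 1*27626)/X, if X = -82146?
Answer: -864/13691 ≈ -0.063107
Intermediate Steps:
(32810 - 1*27626)/X = (32810 - 1*27626)/(-82146) = (32810 - 27626)*(-1/82146) = 5184*(-1/82146) = -864/13691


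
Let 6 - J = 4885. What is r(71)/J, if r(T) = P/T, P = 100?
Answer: -100/346409 ≈ -0.00028868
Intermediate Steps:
J = -4879 (J = 6 - 1*4885 = 6 - 4885 = -4879)
r(T) = 100/T
r(71)/J = (100/71)/(-4879) = (100*(1/71))*(-1/4879) = (100/71)*(-1/4879) = -100/346409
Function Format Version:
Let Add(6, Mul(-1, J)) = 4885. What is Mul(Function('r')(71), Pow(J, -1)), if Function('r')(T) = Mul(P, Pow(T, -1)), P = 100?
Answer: Rational(-100, 346409) ≈ -0.00028868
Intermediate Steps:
J = -4879 (J = Add(6, Mul(-1, 4885)) = Add(6, -4885) = -4879)
Function('r')(T) = Mul(100, Pow(T, -1))
Mul(Function('r')(71), Pow(J, -1)) = Mul(Mul(100, Pow(71, -1)), Pow(-4879, -1)) = Mul(Mul(100, Rational(1, 71)), Rational(-1, 4879)) = Mul(Rational(100, 71), Rational(-1, 4879)) = Rational(-100, 346409)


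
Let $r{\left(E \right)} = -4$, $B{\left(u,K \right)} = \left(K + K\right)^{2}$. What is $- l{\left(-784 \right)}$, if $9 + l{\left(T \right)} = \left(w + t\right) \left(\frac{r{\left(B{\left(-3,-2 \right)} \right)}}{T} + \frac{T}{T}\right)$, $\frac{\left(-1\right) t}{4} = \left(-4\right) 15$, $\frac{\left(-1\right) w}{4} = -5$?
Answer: $- \frac{12364}{49} \approx -252.33$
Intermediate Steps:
$w = 20$ ($w = \left(-4\right) \left(-5\right) = 20$)
$B{\left(u,K \right)} = 4 K^{2}$ ($B{\left(u,K \right)} = \left(2 K\right)^{2} = 4 K^{2}$)
$t = 240$ ($t = - 4 \left(\left(-4\right) 15\right) = \left(-4\right) \left(-60\right) = 240$)
$l{\left(T \right)} = 251 - \frac{1040}{T}$ ($l{\left(T \right)} = -9 + \left(20 + 240\right) \left(- \frac{4}{T} + \frac{T}{T}\right) = -9 + 260 \left(- \frac{4}{T} + 1\right) = -9 + 260 \left(1 - \frac{4}{T}\right) = -9 + \left(260 - \frac{1040}{T}\right) = 251 - \frac{1040}{T}$)
$- l{\left(-784 \right)} = - (251 - \frac{1040}{-784}) = - (251 - - \frac{65}{49}) = - (251 + \frac{65}{49}) = \left(-1\right) \frac{12364}{49} = - \frac{12364}{49}$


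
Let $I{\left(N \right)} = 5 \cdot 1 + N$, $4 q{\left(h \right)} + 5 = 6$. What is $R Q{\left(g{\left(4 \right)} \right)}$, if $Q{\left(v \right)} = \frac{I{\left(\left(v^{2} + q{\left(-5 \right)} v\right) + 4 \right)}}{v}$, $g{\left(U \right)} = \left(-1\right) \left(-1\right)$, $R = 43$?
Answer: $\frac{1763}{4} \approx 440.75$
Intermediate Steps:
$q{\left(h \right)} = \frac{1}{4}$ ($q{\left(h \right)} = - \frac{5}{4} + \frac{1}{4} \cdot 6 = - \frac{5}{4} + \frac{3}{2} = \frac{1}{4}$)
$I{\left(N \right)} = 5 + N$
$g{\left(U \right)} = 1$
$Q{\left(v \right)} = \frac{9 + v^{2} + \frac{v}{4}}{v}$ ($Q{\left(v \right)} = \frac{5 + \left(\left(v^{2} + \frac{v}{4}\right) + 4\right)}{v} = \frac{5 + \left(4 + v^{2} + \frac{v}{4}\right)}{v} = \frac{9 + v^{2} + \frac{v}{4}}{v}$)
$R Q{\left(g{\left(4 \right)} \right)} = 43 \left(\frac{1}{4} + 1 + \frac{9}{1}\right) = 43 \left(\frac{1}{4} + 1 + 9 \cdot 1\right) = 43 \left(\frac{1}{4} + 1 + 9\right) = 43 \cdot \frac{41}{4} = \frac{1763}{4}$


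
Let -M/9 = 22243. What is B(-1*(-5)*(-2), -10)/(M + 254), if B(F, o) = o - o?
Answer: 0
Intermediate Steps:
M = -200187 (M = -9*22243 = -200187)
B(F, o) = 0
B(-1*(-5)*(-2), -10)/(M + 254) = 0/(-200187 + 254) = 0/(-199933) = 0*(-1/199933) = 0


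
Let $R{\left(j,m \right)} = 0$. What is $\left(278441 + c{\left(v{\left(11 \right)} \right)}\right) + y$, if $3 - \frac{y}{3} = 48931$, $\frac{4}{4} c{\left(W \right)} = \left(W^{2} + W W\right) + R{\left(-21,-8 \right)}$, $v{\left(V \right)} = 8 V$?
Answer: $147145$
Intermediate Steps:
$c{\left(W \right)} = 2 W^{2}$ ($c{\left(W \right)} = \left(W^{2} + W W\right) + 0 = \left(W^{2} + W^{2}\right) + 0 = 2 W^{2} + 0 = 2 W^{2}$)
$y = -146784$ ($y = 9 - 146793 = -146784$)
$\left(278441 + c{\left(v{\left(11 \right)} \right)}\right) + y = \left(278441 + 2 \left(8 \cdot 11\right)^{2}\right) - 146784 = \left(278441 + 2 \cdot 88^{2}\right) - 146784 = \left(278441 + 2 \cdot 7744\right) - 146784 = \left(278441 + 15488\right) - 146784 = 293929 - 146784 = 147145$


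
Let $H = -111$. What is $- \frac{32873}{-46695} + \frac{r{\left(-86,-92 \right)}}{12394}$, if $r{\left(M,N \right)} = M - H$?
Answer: $\frac{408595337}{578737830} \approx 0.70601$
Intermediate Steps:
$r{\left(M,N \right)} = 111 + M$ ($r{\left(M,N \right)} = M - -111 = M + 111 = 111 + M$)
$- \frac{32873}{-46695} + \frac{r{\left(-86,-92 \right)}}{12394} = - \frac{32873}{-46695} + \frac{111 - 86}{12394} = \left(-32873\right) \left(- \frac{1}{46695}\right) + 25 \cdot \frac{1}{12394} = \frac{32873}{46695} + \frac{25}{12394} = \frac{408595337}{578737830}$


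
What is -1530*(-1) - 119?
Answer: 1411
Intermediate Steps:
-1530*(-1) - 119 = -153*(-10) - 119 = 1530 - 119 = 1411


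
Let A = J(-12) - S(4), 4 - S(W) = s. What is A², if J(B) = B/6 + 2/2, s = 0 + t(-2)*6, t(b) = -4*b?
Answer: 1849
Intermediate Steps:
s = 48 (s = 0 - 4*(-2)*6 = 0 + 8*6 = 0 + 48 = 48)
S(W) = -44 (S(W) = 4 - 1*48 = 4 - 48 = -44)
J(B) = 1 + B/6 (J(B) = B*(⅙) + 2*(½) = B/6 + 1 = 1 + B/6)
A = 43 (A = (1 + (⅙)*(-12)) - 1*(-44) = (1 - 2) + 44 = -1 + 44 = 43)
A² = 43² = 1849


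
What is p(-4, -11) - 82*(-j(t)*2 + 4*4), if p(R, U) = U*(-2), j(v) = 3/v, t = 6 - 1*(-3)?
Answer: -3706/3 ≈ -1235.3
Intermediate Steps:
t = 9 (t = 6 + 3 = 9)
p(R, U) = -2*U
p(-4, -11) - 82*(-j(t)*2 + 4*4) = -2*(-11) - 82*(-3/9*2 + 4*4) = 22 - 82*(-3/9*2 + 16) = 22 - 82*(-1*⅓*2 + 16) = 22 - 82*(-⅓*2 + 16) = 22 - 82*(-⅔ + 16) = 22 - 82*46/3 = 22 - 3772/3 = -3706/3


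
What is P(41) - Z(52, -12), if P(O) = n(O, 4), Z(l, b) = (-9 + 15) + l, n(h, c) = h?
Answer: -17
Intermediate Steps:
Z(l, b) = 6 + l
P(O) = O
P(41) - Z(52, -12) = 41 - (6 + 52) = 41 - 1*58 = 41 - 58 = -17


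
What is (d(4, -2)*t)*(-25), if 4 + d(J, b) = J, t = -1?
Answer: 0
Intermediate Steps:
d(J, b) = -4 + J
(d(4, -2)*t)*(-25) = ((-4 + 4)*(-1))*(-25) = (0*(-1))*(-25) = 0*(-25) = 0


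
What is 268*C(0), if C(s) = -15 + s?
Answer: -4020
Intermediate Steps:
268*C(0) = 268*(-15 + 0) = 268*(-15) = -4020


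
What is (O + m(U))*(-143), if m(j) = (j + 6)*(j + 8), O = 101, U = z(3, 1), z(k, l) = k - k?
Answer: -21307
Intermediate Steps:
z(k, l) = 0
U = 0
m(j) = (6 + j)*(8 + j)
(O + m(U))*(-143) = (101 + (48 + 0² + 14*0))*(-143) = (101 + (48 + 0 + 0))*(-143) = (101 + 48)*(-143) = 149*(-143) = -21307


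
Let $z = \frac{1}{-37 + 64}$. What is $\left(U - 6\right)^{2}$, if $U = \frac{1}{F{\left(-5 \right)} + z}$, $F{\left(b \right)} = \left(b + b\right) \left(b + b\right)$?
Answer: $\frac{261760041}{7295401} \approx 35.88$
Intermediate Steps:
$F{\left(b \right)} = 4 b^{2}$ ($F{\left(b \right)} = 2 b 2 b = 4 b^{2}$)
$z = \frac{1}{27} \approx 0.037037$
$U = \frac{27}{2701}$ ($U = \frac{1}{4 \left(-5\right)^{2} + \frac{1}{27}} = \frac{1}{4 \cdot 25 + \frac{1}{27}} = \frac{1}{100 + \frac{1}{27}} = \frac{1}{\frac{2701}{27}} = \frac{27}{2701} \approx 0.0099963$)
$\left(U - 6\right)^{2} = \left(\frac{27}{2701} - 6\right)^{2} = \left(- \frac{16179}{2701}\right)^{2} = \frac{261760041}{7295401}$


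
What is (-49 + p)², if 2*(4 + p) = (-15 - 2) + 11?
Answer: 3136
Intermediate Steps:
p = -7 (p = -4 + ((-15 - 2) + 11)/2 = -4 + (-17 + 11)/2 = -4 + (½)*(-6) = -4 - 3 = -7)
(-49 + p)² = (-49 - 7)² = (-56)² = 3136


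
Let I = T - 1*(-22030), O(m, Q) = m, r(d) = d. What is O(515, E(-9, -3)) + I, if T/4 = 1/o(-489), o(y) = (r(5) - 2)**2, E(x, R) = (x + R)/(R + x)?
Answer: 202909/9 ≈ 22545.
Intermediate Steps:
E(x, R) = 1 (E(x, R) = (R + x)/(R + x) = 1)
o(y) = 9 (o(y) = (5 - 2)**2 = 3**2 = 9)
T = 4/9 ≈ 0.44444
I = 198274/9 (I = 4/9 - 1*(-22030) = 4/9 + 22030 = 198274/9 ≈ 22030.)
O(515, E(-9, -3)) + I = 515 + 198274/9 = 202909/9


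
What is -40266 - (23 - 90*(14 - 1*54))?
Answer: -43889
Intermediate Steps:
-40266 - (23 - 90*(14 - 1*54)) = -40266 - (23 - 90*(14 - 54)) = -40266 - (23 - 90*(-40)) = -40266 - (23 + 3600) = -40266 - 1*3623 = -40266 - 3623 = -43889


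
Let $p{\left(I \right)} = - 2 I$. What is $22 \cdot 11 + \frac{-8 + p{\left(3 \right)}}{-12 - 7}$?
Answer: $\frac{4612}{19} \approx 242.74$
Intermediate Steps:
$22 \cdot 11 + \frac{-8 + p{\left(3 \right)}}{-12 - 7} = 22 \cdot 11 + \frac{-8 - 6}{-12 - 7} = 242 + \frac{-8 - 6}{-19} = 242 - - \frac{14}{19} = 242 + \frac{14}{19} = \frac{4612}{19}$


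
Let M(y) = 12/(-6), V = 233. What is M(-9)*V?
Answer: -466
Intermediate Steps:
M(y) = -2 (M(y) = 12*(-1/6) = -2)
M(-9)*V = -2*233 = -466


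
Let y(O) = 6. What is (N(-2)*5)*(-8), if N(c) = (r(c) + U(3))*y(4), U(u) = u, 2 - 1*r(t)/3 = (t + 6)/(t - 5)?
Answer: -18000/7 ≈ -2571.4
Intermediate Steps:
r(t) = 6 - 3*(6 + t)/(-5 + t) (r(t) = 6 - 3*(t + 6)/(t - 5) = 6 - 3*(6 + t)/(-5 + t))
N(c) = 18 + 18*(-16 + c)/(-5 + c) (N(c) = (3*(-16 + c)/(-5 + c) + 3)*6 = (3 + 3*(-16 + c)/(-5 + c))*6 = 18 + 18*(-16 + c)/(-5 + c))
(N(-2)*5)*(-8) = ((18*(-21 + 2*(-2))/(-5 - 2))*5)*(-8) = ((18*(-21 - 4)/(-7))*5)*(-8) = ((18*(-1/7)*(-25))*5)*(-8) = ((450/7)*5)*(-8) = (2250/7)*(-8) = -18000/7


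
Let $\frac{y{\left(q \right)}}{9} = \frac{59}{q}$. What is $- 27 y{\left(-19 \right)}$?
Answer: $\frac{14337}{19} \approx 754.58$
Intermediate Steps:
$y{\left(q \right)} = \frac{531}{q}$ ($y{\left(q \right)} = 9 \frac{59}{q} = \frac{531}{q}$)
$- 27 y{\left(-19 \right)} = - 27 \frac{531}{-19} = - 27 \cdot 531 \left(- \frac{1}{19}\right) = \left(-27\right) \left(- \frac{531}{19}\right) = \frac{14337}{19}$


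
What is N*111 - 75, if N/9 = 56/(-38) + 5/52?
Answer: -1433739/988 ≈ -1451.2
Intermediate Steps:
N = -12249/988 (N = 9*(56/(-38) + 5/52) = 9*(56*(-1/38) + 5*(1/52)) = 9*(-28/19 + 5/52) = 9*(-1361/988) = -12249/988 ≈ -12.398)
N*111 - 75 = -12249/988*111 - 75 = -1359639/988 - 75 = -1433739/988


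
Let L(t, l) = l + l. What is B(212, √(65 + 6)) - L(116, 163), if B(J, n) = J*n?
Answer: -326 + 212*√71 ≈ 1460.3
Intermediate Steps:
L(t, l) = 2*l
B(212, √(65 + 6)) - L(116, 163) = 212*√(65 + 6) - 2*163 = 212*√71 - 1*326 = 212*√71 - 326 = -326 + 212*√71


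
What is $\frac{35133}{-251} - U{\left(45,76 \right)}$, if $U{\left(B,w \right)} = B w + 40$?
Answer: $- \frac{903593}{251} \approx -3600.0$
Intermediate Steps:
$U{\left(B,w \right)} = 40 + B w$
$\frac{35133}{-251} - U{\left(45,76 \right)} = \frac{35133}{-251} - \left(40 + 45 \cdot 76\right) = 35133 \left(- \frac{1}{251}\right) - \left(40 + 3420\right) = - \frac{35133}{251} - 3460 = - \frac{903593}{251}$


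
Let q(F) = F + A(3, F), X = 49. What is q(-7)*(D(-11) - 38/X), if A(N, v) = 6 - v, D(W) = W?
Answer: -3462/49 ≈ -70.653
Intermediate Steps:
q(F) = 6 (q(F) = F + (6 - F) = 6)
q(-7)*(D(-11) - 38/X) = 6*(-11 - 38/49) = 6*(-577/49) = -3462/49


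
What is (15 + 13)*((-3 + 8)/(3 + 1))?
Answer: 35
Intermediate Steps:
(15 + 13)*((-3 + 8)/(3 + 1)) = 28*(5/4) = 35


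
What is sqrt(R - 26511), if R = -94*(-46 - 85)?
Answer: I*sqrt(14197) ≈ 119.15*I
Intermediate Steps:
R = 12314 (R = -94*(-131) = 12314)
sqrt(R - 26511) = sqrt(12314 - 26511) = sqrt(-14197) = I*sqrt(14197)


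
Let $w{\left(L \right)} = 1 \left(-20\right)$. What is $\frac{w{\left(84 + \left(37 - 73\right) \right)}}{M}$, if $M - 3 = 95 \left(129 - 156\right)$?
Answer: $\frac{10}{1281} \approx 0.0078064$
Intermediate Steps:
$M = -2562$ ($M = 3 + 95 \left(129 - 156\right) = 3 + 95 \left(-27\right) = 3 - 2565 = -2562$)
$w{\left(L \right)} = -20$
$\frac{w{\left(84 + \left(37 - 73\right) \right)}}{M} = - \frac{20}{-2562} = \left(-20\right) \left(- \frac{1}{2562}\right) = \frac{10}{1281}$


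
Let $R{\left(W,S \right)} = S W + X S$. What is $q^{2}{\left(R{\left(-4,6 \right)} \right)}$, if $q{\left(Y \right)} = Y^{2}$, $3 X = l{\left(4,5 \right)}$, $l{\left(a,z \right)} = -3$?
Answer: $810000$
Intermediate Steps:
$X = -1$ ($X = \frac{1}{3} \left(-3\right) = -1$)
$R{\left(W,S \right)} = - S + S W$ ($R{\left(W,S \right)} = S W - S = - S + S W$)
$q^{2}{\left(R{\left(-4,6 \right)} \right)} = \left(\left(6 \left(-1 - 4\right)\right)^{2}\right)^{2} = \left(\left(6 \left(-5\right)\right)^{2}\right)^{2} = \left(\left(-30\right)^{2}\right)^{2} = 900^{2} = 810000$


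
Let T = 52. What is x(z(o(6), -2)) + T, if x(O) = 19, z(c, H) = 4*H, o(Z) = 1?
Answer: 71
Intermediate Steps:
x(z(o(6), -2)) + T = 19 + 52 = 71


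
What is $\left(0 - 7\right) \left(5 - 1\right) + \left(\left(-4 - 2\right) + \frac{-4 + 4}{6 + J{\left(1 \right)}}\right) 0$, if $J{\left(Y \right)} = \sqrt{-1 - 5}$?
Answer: $-28$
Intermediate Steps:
$J{\left(Y \right)} = i \sqrt{6}$ ($J{\left(Y \right)} = \sqrt{-6} = i \sqrt{6}$)
$\left(0 - 7\right) \left(5 - 1\right) + \left(\left(-4 - 2\right) + \frac{-4 + 4}{6 + J{\left(1 \right)}}\right) 0 = \left(0 - 7\right) \left(5 - 1\right) + \left(\left(-4 - 2\right) + \frac{-4 + 4}{6 + i \sqrt{6}}\right) 0 = \left(-7\right) 4 + \left(-6 + \frac{0}{6 + i \sqrt{6}}\right) 0 = -28 + \left(-6 + 0\right) 0 = -28 - 0 = -28 + 0 = -28$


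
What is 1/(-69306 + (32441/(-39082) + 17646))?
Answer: -39082/2019008561 ≈ -1.9357e-5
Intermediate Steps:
1/(-69306 + (32441/(-39082) + 17646)) = 1/(-69306 + (32441*(-1/39082) + 17646)) = 1/(-69306 + (-32441/39082 + 17646)) = 1/(-69306 + 689608531/39082) = 1/(-2019008561/39082) = -39082/2019008561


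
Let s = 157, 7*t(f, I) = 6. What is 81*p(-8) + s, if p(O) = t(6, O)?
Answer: 1585/7 ≈ 226.43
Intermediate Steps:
t(f, I) = 6/7 (t(f, I) = (1/7)*6 = 6/7)
p(O) = 6/7
81*p(-8) + s = 81*(6/7) + 157 = 486/7 + 157 = 1585/7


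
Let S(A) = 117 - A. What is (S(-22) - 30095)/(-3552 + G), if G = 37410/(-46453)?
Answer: 695773034/82519233 ≈ 8.4316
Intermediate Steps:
G = -37410/46453 (G = 37410*(-1/46453) = -37410/46453 ≈ -0.80533)
(S(-22) - 30095)/(-3552 + G) = ((117 - 1*(-22)) - 30095)/(-3552 - 37410/46453) = ((117 + 22) - 30095)/(-165038466/46453) = (139 - 30095)*(-46453/165038466) = -29956*(-46453/165038466) = 695773034/82519233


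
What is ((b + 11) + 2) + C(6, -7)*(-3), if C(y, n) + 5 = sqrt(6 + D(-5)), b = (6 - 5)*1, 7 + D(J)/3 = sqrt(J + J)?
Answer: 29 - 3*sqrt(-15 + 3*I*sqrt(10)) ≈ 25.483 - 12.139*I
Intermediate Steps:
D(J) = -21 + 3*sqrt(2)*sqrt(J) (D(J) = -21 + 3*sqrt(J + J) = -21 + 3*sqrt(2*J) = -21 + 3*(sqrt(2)*sqrt(J)) = -21 + 3*sqrt(2)*sqrt(J))
b = 1 (b = 1*1 = 1)
C(y, n) = -5 + sqrt(-15 + 3*I*sqrt(10)) (C(y, n) = -5 + sqrt(6 + (-21 + 3*sqrt(2)*sqrt(-5))) = -5 + sqrt(6 + (-21 + 3*sqrt(2)*(I*sqrt(5)))) = -5 + sqrt(6 + (-21 + 3*I*sqrt(10))) = -5 + sqrt(-15 + 3*I*sqrt(10)))
((b + 11) + 2) + C(6, -7)*(-3) = ((1 + 11) + 2) + (-5 + sqrt(-15 + 3*I*sqrt(10)))*(-3) = (12 + 2) + (15 - 3*sqrt(-15 + 3*I*sqrt(10))) = 14 + (15 - 3*sqrt(-15 + 3*I*sqrt(10))) = 29 - 3*sqrt(-15 + 3*I*sqrt(10))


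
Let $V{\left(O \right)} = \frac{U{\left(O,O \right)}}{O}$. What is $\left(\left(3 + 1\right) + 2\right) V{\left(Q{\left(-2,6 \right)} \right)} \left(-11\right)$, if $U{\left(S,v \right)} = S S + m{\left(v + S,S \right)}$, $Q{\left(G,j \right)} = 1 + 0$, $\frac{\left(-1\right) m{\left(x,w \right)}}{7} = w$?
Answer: $396$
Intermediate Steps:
$m{\left(x,w \right)} = - 7 w$
$Q{\left(G,j \right)} = 1$
$U{\left(S,v \right)} = S^{2} - 7 S$ ($U{\left(S,v \right)} = S S - 7 S = S^{2} - 7 S$)
$V{\left(O \right)} = -7 + O$ ($V{\left(O \right)} = \frac{O \left(-7 + O\right)}{O} = -7 + O$)
$\left(\left(3 + 1\right) + 2\right) V{\left(Q{\left(-2,6 \right)} \right)} \left(-11\right) = \left(\left(3 + 1\right) + 2\right) \left(-7 + 1\right) \left(-11\right) = \left(4 + 2\right) \left(-6\right) \left(-11\right) = 6 \left(-6\right) \left(-11\right) = \left(-36\right) \left(-11\right) = 396$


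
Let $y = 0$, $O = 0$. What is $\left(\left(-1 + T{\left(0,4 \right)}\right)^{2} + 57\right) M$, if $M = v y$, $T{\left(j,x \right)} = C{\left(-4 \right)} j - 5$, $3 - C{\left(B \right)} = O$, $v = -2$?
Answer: $0$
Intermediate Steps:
$C{\left(B \right)} = 3$ ($C{\left(B \right)} = 3 - 0 = 3 + 0 = 3$)
$T{\left(j,x \right)} = -5 + 3 j$ ($T{\left(j,x \right)} = 3 j - 5 = -5 + 3 j$)
$M = 0$ ($M = \left(-2\right) 0 = 0$)
$\left(\left(-1 + T{\left(0,4 \right)}\right)^{2} + 57\right) M = \left(\left(-1 + \left(-5 + 3 \cdot 0\right)\right)^{2} + 57\right) 0 = \left(\left(-1 + \left(-5 + 0\right)\right)^{2} + 57\right) 0 = \left(\left(-1 - 5\right)^{2} + 57\right) 0 = \left(\left(-6\right)^{2} + 57\right) 0 = \left(36 + 57\right) 0 = 93 \cdot 0 = 0$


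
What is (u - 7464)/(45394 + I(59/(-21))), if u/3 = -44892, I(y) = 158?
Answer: -11845/3796 ≈ -3.1204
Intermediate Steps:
u = -134676 (u = 3*(-44892) = -134676)
(u - 7464)/(45394 + I(59/(-21))) = (-134676 - 7464)/(45394 + 158) = -142140/45552 = -142140*1/45552 = -11845/3796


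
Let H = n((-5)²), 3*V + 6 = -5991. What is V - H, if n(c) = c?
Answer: -2024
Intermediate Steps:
V = -1999 (V = -2 + (⅓)*(-5991) = -2 - 1997 = -1999)
H = 25 (H = (-5)² = 25)
V - H = -1999 - 1*25 = -1999 - 25 = -2024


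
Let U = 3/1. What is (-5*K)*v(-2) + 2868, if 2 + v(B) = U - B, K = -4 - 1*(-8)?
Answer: 2808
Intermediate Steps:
K = 4 (K = -4 + 8 = 4)
U = 3 (U = 3*1 = 3)
v(B) = 1 - B (v(B) = -2 + (3 - B) = 1 - B)
(-5*K)*v(-2) + 2868 = (-5*4)*(1 - 1*(-2)) + 2868 = -20*(1 + 2) + 2868 = -20*3 + 2868 = -60 + 2868 = 2808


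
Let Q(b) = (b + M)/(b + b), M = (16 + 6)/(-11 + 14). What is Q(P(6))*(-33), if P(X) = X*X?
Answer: -715/36 ≈ -19.861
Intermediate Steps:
M = 22/3 ≈ 7.3333
P(X) = X**2
Q(b) = (22/3 + b)/(2*b) (Q(b) = (b + 22/3)/(b + b) = (22/3 + b)/((2*b)) = (22/3 + b)*(1/(2*b)) = (22/3 + b)/(2*b))
Q(P(6))*(-33) = ((22 + 3*6**2)/(6*(6**2)))*(-33) = ((1/6)*(22 + 3*36)/36)*(-33) = ((1/6)*(1/36)*(22 + 108))*(-33) = ((1/6)*(1/36)*130)*(-33) = (65/108)*(-33) = -715/36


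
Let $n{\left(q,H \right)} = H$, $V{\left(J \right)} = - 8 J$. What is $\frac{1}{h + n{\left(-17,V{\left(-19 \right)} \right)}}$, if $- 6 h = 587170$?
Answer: $- \frac{3}{293129} \approx -1.0234 \cdot 10^{-5}$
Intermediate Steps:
$h = - \frac{293585}{3}$ ($h = \left(- \frac{1}{6}\right) 587170 = - \frac{293585}{3} \approx -97862.0$)
$\frac{1}{h + n{\left(-17,V{\left(-19 \right)} \right)}} = \frac{1}{- \frac{293585}{3} - -152} = \frac{1}{- \frac{293585}{3} + 152} = \frac{1}{- \frac{293129}{3}} = - \frac{3}{293129}$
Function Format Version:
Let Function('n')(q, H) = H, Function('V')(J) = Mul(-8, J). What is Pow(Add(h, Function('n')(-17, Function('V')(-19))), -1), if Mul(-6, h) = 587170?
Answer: Rational(-3, 293129) ≈ -1.0234e-5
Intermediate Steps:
h = Rational(-293585, 3) (h = Mul(Rational(-1, 6), 587170) = Rational(-293585, 3) ≈ -97862.)
Pow(Add(h, Function('n')(-17, Function('V')(-19))), -1) = Pow(Add(Rational(-293585, 3), Mul(-8, -19)), -1) = Pow(Add(Rational(-293585, 3), 152), -1) = Pow(Rational(-293129, 3), -1) = Rational(-3, 293129)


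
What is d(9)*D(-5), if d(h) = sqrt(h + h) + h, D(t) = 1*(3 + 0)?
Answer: 27 + 9*sqrt(2) ≈ 39.728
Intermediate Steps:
D(t) = 3 (D(t) = 1*3 = 3)
d(h) = h + sqrt(2)*sqrt(h) (d(h) = sqrt(2*h) + h = sqrt(2)*sqrt(h) + h = h + sqrt(2)*sqrt(h))
d(9)*D(-5) = (9 + sqrt(2)*sqrt(9))*3 = (9 + sqrt(2)*3)*3 = (9 + 3*sqrt(2))*3 = 27 + 9*sqrt(2)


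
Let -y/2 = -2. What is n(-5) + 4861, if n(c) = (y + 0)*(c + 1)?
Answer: 4845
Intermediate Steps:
y = 4 (y = -2*(-2) = 4)
n(c) = 4 + 4*c (n(c) = (4 + 0)*(c + 1) = 4*(1 + c) = 4 + 4*c)
n(-5) + 4861 = (4 + 4*(-5)) + 4861 = (4 - 20) + 4861 = -16 + 4861 = 4845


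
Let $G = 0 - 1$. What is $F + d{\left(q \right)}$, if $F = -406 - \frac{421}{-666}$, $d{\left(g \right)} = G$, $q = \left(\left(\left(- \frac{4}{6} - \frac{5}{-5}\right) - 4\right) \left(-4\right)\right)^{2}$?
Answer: $- \frac{270641}{666} \approx -406.37$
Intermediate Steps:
$q = \frac{1936}{9}$ ($q = \left(\left(\left(\left(-4\right) \frac{1}{6} - -1\right) - 4\right) \left(-4\right)\right)^{2} = \left(\left(\left(- \frac{2}{3} + 1\right) - 4\right) \left(-4\right)\right)^{2} = \left(\left(\frac{1}{3} - 4\right) \left(-4\right)\right)^{2} = \left(\left(- \frac{11}{3}\right) \left(-4\right)\right)^{2} = \left(\frac{44}{3}\right)^{2} = \frac{1936}{9} \approx 215.11$)
$G = -1$ ($G = 0 - 1 = -1$)
$d{\left(g \right)} = -1$
$F = - \frac{269975}{666}$ ($F = -406 - - \frac{421}{666} = -406 + \frac{421}{666} = - \frac{269975}{666} \approx -405.37$)
$F + d{\left(q \right)} = - \frac{269975}{666} - 1 = - \frac{270641}{666}$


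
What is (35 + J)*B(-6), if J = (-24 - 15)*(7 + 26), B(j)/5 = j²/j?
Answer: 37560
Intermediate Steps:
B(j) = 5*j (B(j) = 5*(j²/j) = 5*j)
J = -1287 (J = -39*33 = -1287)
(35 + J)*B(-6) = (35 - 1287)*(5*(-6)) = -1252*(-30) = 37560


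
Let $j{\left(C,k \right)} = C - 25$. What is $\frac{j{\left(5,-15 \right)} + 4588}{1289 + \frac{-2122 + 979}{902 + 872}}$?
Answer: $\frac{8103632}{2285543} \approx 3.5456$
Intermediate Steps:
$j{\left(C,k \right)} = -25 + C$
$\frac{j{\left(5,-15 \right)} + 4588}{1289 + \frac{-2122 + 979}{902 + 872}} = \frac{\left(-25 + 5\right) + 4588}{1289 + \frac{-2122 + 979}{902 + 872}} = \frac{-20 + 4588}{1289 - \frac{1143}{1774}} = \frac{4568}{1289 - \frac{1143}{1774}} = \frac{4568}{\frac{2285543}{1774}} = 4568 \cdot \frac{1774}{2285543} = \frac{8103632}{2285543}$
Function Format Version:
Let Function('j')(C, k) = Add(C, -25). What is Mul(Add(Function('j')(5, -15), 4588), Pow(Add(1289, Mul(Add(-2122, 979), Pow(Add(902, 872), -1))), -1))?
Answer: Rational(8103632, 2285543) ≈ 3.5456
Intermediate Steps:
Function('j')(C, k) = Add(-25, C)
Mul(Add(Function('j')(5, -15), 4588), Pow(Add(1289, Mul(Add(-2122, 979), Pow(Add(902, 872), -1))), -1)) = Mul(Add(Add(-25, 5), 4588), Pow(Add(1289, Mul(Add(-2122, 979), Pow(Add(902, 872), -1))), -1)) = Mul(Add(-20, 4588), Pow(Add(1289, Mul(-1143, Pow(1774, -1))), -1)) = Mul(4568, Pow(Add(1289, Mul(-1143, Rational(1, 1774))), -1)) = Mul(4568, Pow(Add(1289, Rational(-1143, 1774)), -1)) = Mul(4568, Pow(Rational(2285543, 1774), -1)) = Mul(4568, Rational(1774, 2285543)) = Rational(8103632, 2285543)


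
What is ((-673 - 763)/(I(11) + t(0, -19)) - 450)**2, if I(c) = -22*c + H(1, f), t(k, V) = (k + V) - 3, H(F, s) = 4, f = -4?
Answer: 834689881/4225 ≈ 1.9756e+5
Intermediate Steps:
t(k, V) = -3 + V + k (t(k, V) = (V + k) - 3 = -3 + V + k)
I(c) = 4 - 22*c (I(c) = -22*c + 4 = 4 - 22*c)
((-673 - 763)/(I(11) + t(0, -19)) - 450)**2 = ((-673 - 763)/((4 - 22*11) + (-3 - 19 + 0)) - 450)**2 = (-1436/((4 - 242) - 22) - 450)**2 = (-1436/(-238 - 22) - 450)**2 = (-1436/(-260) - 450)**2 = (-1436*(-1/260) - 450)**2 = (359/65 - 450)**2 = (-28891/65)**2 = 834689881/4225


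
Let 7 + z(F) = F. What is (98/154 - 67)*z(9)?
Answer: -1460/11 ≈ -132.73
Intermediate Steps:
z(F) = -7 + F
(98/154 - 67)*z(9) = (98/154 - 67)*(-7 + 9) = (98*(1/154) - 67)*2 = (7/11 - 67)*2 = -730/11*2 = -1460/11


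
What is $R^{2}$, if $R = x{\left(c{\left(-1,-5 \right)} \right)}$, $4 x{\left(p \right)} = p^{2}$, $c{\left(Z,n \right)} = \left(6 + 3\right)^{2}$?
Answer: $\frac{43046721}{16} \approx 2.6904 \cdot 10^{6}$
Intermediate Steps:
$c{\left(Z,n \right)} = 81$ ($c{\left(Z,n \right)} = 9^{2} = 81$)
$x{\left(p \right)} = \frac{p^{2}}{4}$
$R = \frac{6561}{4}$ ($R = \frac{81^{2}}{4} = \frac{1}{4} \cdot 6561 = \frac{6561}{4} \approx 1640.3$)
$R^{2} = \left(\frac{6561}{4}\right)^{2} = \frac{43046721}{16}$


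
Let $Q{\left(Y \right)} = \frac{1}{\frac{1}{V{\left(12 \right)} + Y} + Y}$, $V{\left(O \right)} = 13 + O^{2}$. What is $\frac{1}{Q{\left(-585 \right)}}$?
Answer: $- \frac{250381}{428} \approx -585.0$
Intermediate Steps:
$Q{\left(Y \right)} = \frac{1}{Y + \frac{1}{157 + Y}}$ ($Q{\left(Y \right)} = \frac{1}{\frac{1}{\left(13 + 12^{2}\right) + Y} + Y} = \frac{1}{\frac{1}{\left(13 + 144\right) + Y} + Y} = \frac{1}{\frac{1}{157 + Y} + Y} = \frac{1}{Y + \frac{1}{157 + Y}}$)
$\frac{1}{Q{\left(-585 \right)}} = \frac{1}{\frac{1}{1 + \left(-585\right)^{2} + 157 \left(-585\right)} \left(157 - 585\right)} = \frac{1}{\frac{1}{1 + 342225 - 91845} \left(-428\right)} = \frac{1}{\frac{1}{250381} \left(-428\right)} = \frac{1}{- \frac{428}{250381}} = - \frac{250381}{428}$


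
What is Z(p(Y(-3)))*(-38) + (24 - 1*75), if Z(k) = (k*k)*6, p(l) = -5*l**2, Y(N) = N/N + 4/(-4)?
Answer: -51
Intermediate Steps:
Y(N) = 0 (Y(N) = 1 + 4*(-1/4) = 1 - 1 = 0)
Z(k) = 6*k**2 (Z(k) = k**2*6 = 6*k**2)
Z(p(Y(-3)))*(-38) + (24 - 1*75) = (6*(-5*0**2)**2)*(-38) + (24 - 1*75) = (6*(-5*0)**2)*(-38) + (24 - 75) = (6*0**2)*(-38) - 51 = (6*0)*(-38) - 51 = 0*(-38) - 51 = 0 - 51 = -51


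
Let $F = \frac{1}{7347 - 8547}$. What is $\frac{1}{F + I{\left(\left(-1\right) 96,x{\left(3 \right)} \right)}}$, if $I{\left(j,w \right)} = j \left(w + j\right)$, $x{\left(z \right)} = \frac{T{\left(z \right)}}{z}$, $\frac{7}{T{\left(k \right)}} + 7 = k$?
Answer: $\frac{1200}{11126399} \approx 0.00010785$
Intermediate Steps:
$T{\left(k \right)} = \frac{7}{-7 + k}$
$x{\left(z \right)} = \frac{7}{z \left(-7 + z\right)}$ ($x{\left(z \right)} = \frac{7 \frac{1}{-7 + z}}{z} = \frac{7}{z \left(-7 + z\right)}$)
$I{\left(j,w \right)} = j \left(j + w\right)$
$F = - \frac{1}{1200}$ ($F = \frac{1}{-1200} = - \frac{1}{1200} \approx -0.00083333$)
$\frac{1}{F + I{\left(\left(-1\right) 96,x{\left(3 \right)} \right)}} = \frac{1}{- \frac{1}{1200} + \left(-1\right) 96 \left(\left(-1\right) 96 + \frac{7}{3 \left(-7 + 3\right)}\right)} = \frac{1}{- \frac{1}{1200} - 96 \left(-96 + 7 \cdot \frac{1}{3} \frac{1}{-4}\right)} = \frac{1}{- \frac{1}{1200} - 96 \left(-96 + 7 \cdot \frac{1}{3} \left(- \frac{1}{4}\right)\right)} = \frac{1}{- \frac{1}{1200} - 96 \left(-96 - \frac{7}{12}\right)} = \frac{1}{- \frac{1}{1200} - -9272} = \frac{1}{- \frac{1}{1200} + 9272} = \frac{1}{\frac{11126399}{1200}} = \frac{1200}{11126399}$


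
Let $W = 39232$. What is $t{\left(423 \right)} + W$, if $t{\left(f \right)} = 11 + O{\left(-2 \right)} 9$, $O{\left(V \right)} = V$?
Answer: $39225$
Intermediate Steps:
$t{\left(f \right)} = -7$ ($t{\left(f \right)} = 11 - 18 = -7$)
$t{\left(423 \right)} + W = -7 + 39232 = 39225$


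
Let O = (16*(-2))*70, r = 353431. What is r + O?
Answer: 351191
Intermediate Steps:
O = -2240 (O = -32*70 = -2240)
r + O = 353431 - 2240 = 351191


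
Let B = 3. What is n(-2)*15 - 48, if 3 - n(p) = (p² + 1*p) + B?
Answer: -78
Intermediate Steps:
n(p) = -p - p² (n(p) = 3 - ((p² + 1*p) + 3) = 3 - ((p² + p) + 3) = 3 - ((p + p²) + 3) = 3 - (3 + p + p²) = 3 + (-3 - p - p²) = -p - p²)
n(-2)*15 - 48 = -2*(-1 - 1*(-2))*15 - 48 = -2*(-1 + 2)*15 - 48 = -2*1*15 - 48 = -2*15 - 48 = -30 - 48 = -78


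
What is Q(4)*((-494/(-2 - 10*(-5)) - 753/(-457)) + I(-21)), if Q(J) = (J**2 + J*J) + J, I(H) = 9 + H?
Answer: -679269/914 ≈ -743.18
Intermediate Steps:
Q(J) = J + 2*J**2 (Q(J) = (J**2 + J**2) + J = 2*J**2 + J = J + 2*J**2)
Q(4)*((-494/(-2 - 10*(-5)) - 753/(-457)) + I(-21)) = (4*(1 + 2*4))*((-494/(-2 - 10*(-5)) - 753/(-457)) + (9 - 21)) = (4*(1 + 8))*((-494/(-2 + 50) - 753*(-1/457)) - 12) = (4*9)*((-494/48 + 753/457) - 12) = 36*((-494*1/48 + 753/457) - 12) = 36*((-247/24 + 753/457) - 12) = 36*(-94807/10968 - 12) = 36*(-226423/10968) = -679269/914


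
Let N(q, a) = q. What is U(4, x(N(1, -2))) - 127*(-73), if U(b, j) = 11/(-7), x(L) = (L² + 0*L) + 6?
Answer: 64886/7 ≈ 9269.4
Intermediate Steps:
x(L) = 6 + L² (x(L) = (L² + 0) + 6 = L² + 6 = 6 + L²)
U(b, j) = -11/7 (U(b, j) = 11*(-⅐) = -11/7)
U(4, x(N(1, -2))) - 127*(-73) = -11/7 - 127*(-73) = -11/7 + 9271 = 64886/7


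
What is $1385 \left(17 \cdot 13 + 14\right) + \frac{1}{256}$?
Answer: $\frac{83321601}{256} \approx 3.2548 \cdot 10^{5}$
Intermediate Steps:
$1385 \left(17 \cdot 13 + 14\right) + \frac{1}{256} = 1385 \left(221 + 14\right) + \frac{1}{256} = 1385 \cdot 235 + \frac{1}{256} = 325475 + \frac{1}{256} = \frac{83321601}{256}$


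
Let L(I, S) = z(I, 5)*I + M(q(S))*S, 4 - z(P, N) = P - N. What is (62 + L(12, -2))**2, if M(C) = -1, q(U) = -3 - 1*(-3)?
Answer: 784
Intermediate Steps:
q(U) = 0 (q(U) = -3 + 3 = 0)
z(P, N) = 4 + N - P (z(P, N) = 4 - (P - N) = 4 + (N - P) = 4 + N - P)
L(I, S) = -S + I*(9 - I) (L(I, S) = (4 + 5 - I)*I - S = (9 - I)*I - S = I*(9 - I) - S = -S + I*(9 - I))
(62 + L(12, -2))**2 = (62 + (-1*(-2) + 12*(9 - 1*12)))**2 = (62 + (2 + 12*(9 - 12)))**2 = (62 + (2 + 12*(-3)))**2 = (62 + (2 - 36))**2 = (62 - 34)**2 = 28**2 = 784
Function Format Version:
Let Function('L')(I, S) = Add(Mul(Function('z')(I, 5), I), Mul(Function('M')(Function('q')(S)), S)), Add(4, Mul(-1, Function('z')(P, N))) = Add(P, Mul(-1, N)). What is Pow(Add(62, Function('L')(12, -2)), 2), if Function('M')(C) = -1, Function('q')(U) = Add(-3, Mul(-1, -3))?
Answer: 784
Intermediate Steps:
Function('q')(U) = 0 (Function('q')(U) = Add(-3, 3) = 0)
Function('z')(P, N) = Add(4, N, Mul(-1, P)) (Function('z')(P, N) = Add(4, Mul(-1, Add(P, Mul(-1, N)))) = Add(4, Add(N, Mul(-1, P))) = Add(4, N, Mul(-1, P)))
Function('L')(I, S) = Add(Mul(-1, S), Mul(I, Add(9, Mul(-1, I)))) (Function('L')(I, S) = Add(Mul(Add(4, 5, Mul(-1, I)), I), Mul(-1, S)) = Add(Mul(Add(9, Mul(-1, I)), I), Mul(-1, S)) = Add(Mul(I, Add(9, Mul(-1, I))), Mul(-1, S)) = Add(Mul(-1, S), Mul(I, Add(9, Mul(-1, I)))))
Pow(Add(62, Function('L')(12, -2)), 2) = Pow(Add(62, Add(Mul(-1, -2), Mul(12, Add(9, Mul(-1, 12))))), 2) = Pow(Add(62, Add(2, Mul(12, Add(9, -12)))), 2) = Pow(Add(62, Add(2, Mul(12, -3))), 2) = Pow(Add(62, Add(2, -36)), 2) = Pow(Add(62, -34), 2) = Pow(28, 2) = 784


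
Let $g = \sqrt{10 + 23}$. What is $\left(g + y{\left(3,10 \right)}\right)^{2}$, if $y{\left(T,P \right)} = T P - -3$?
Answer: $\left(33 + \sqrt{33}\right)^{2} \approx 1501.1$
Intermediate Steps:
$y{\left(T,P \right)} = 3 + P T$ ($y{\left(T,P \right)} = P T + 3 = 3 + P T$)
$g = \sqrt{33} \approx 5.7446$
$\left(g + y{\left(3,10 \right)}\right)^{2} = \left(\sqrt{33} + \left(3 + 10 \cdot 3\right)\right)^{2} = \left(\sqrt{33} + \left(3 + 30\right)\right)^{2} = \left(\sqrt{33} + 33\right)^{2} = \left(33 + \sqrt{33}\right)^{2}$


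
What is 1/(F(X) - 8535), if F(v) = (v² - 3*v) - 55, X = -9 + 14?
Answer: -1/8580 ≈ -0.00011655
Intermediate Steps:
X = 5
F(v) = -55 + v² - 3*v
1/(F(X) - 8535) = 1/((-55 + 5² - 3*5) - 8535) = 1/((-55 + 25 - 15) - 8535) = 1/(-45 - 8535) = 1/(-8580) = -1/8580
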